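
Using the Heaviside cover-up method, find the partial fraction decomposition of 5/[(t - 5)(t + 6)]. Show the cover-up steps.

Cover (t - 5): set t=5, get α = 5/(5 + 6) = 5/11. Cover (t + 6): set t=-6, get β = 5/(-6 - 5) = -5/11.
Result: (5/11)/(t - 5) - (5/11)/(t + 6)


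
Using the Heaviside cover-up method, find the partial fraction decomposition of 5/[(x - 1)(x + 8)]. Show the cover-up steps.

Cover (x - 1): set x=1, get A = 5/(1 + 8) = 5/9. Cover (x + 8): set x=-8, get B = 5/(-8 - 1) = -5/9.
Result: (5/9)/(x - 1) - (5/9)/(x + 8)


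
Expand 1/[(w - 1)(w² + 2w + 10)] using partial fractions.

Cover-up at w = 1: α = 1/(1² + 2·1 + 10) = 1/13. Then β = -α = -1/13, γ = -α·(2 + 1) = -3/13
Result: (1/13)/(w - 1) - ((1/13)w + 3/13)/(w² + 2w + 10)


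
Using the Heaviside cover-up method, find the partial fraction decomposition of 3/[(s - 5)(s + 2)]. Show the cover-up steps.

Cover (s - 5): set s=5, get α = 3/(5 + 2) = 3/7. Cover (s + 2): set s=-2, get β = 3/(-2 - 5) = -3/7.
Result: (3/7)/(s - 5) - (3/7)/(s + 2)


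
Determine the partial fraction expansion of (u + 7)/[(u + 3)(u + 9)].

At u=-3: A = (1·(-3) + 7)/(-3 + 9) = 2/3. At u=-9: B = (1·(-9) + 7)/(-9 + 3) = 1/3
Result: (2/3)/(u + 3) + (1/3)/(u + 9)


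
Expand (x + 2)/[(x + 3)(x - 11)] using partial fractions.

At x=-3: A = (1·(-3) + 2)/(-3 - 11) = 1/14. At x=11: B = (1·11 + 2)/(11 + 3) = 13/14
Result: (1/14)/(x + 3) + (13/14)/(x - 11)


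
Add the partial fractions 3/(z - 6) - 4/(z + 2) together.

Common denominator (z - 6)(z + 2). Numerator: 3(z + 2) - 4(z - 6) = (3z + 6) - (4z - 24) = -z + 30
Result: (-z + 30)/[(z - 6)(z + 2)]


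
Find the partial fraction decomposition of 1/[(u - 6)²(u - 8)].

Cover-up at u=8: γ = 1/(8 - 6)² = 1/4. Cover-up at u=6: β = 1/(6 - 8) = -1/2. Comparing u² coeff: α = -γ = -1/4
Result: (-1/4)/(u - 6) - (1/2)/(u - 6)² + (1/4)/(u - 8)


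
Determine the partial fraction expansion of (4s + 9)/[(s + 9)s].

At s=-9: P = (4·(-9) + 9)/(-9 - 0) = 3. At s=0: Q = (4·0 + 9)/(0 + 9) = 1
Result: 3/(s + 9) + 1/s


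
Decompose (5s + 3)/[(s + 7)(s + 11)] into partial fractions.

At s=-7: α = (5·(-7) + 3)/(-7 + 11) = -8. At s=-11: β = (5·(-11) + 3)/(-11 + 7) = 13
Result: -8/(s + 7) + 13/(s + 11)


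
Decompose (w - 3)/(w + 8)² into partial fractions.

(w - 3) = α(w + 8) + β. At w = -8: β = 1·(-8) - 3 = -11. Coeff of w: α = 1
Result: 1/(w + 8) - 11/(w + 8)²


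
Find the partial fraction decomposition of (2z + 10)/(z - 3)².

(2z + 10) = A(z - 3) + B. At z = 3: B = 2·3 + 10 = 16. Coeff of z: A = 2
Result: 2/(z - 3) + 16/(z - 3)²


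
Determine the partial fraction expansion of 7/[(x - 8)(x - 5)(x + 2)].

Using cover-up method: α = 7/30, β = -1/3, γ = 1/10
Result: (7/30)/(x - 8) - (1/3)/(x - 5) + (1/10)/(x + 2)


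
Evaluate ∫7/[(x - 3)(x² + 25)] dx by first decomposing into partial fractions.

Cover-up at x=3: P = 7/(3²+25) = 7/34. Coeff matching: Q = -7/34, R = -21/34. Decomposition: (7/34)/(x - 3) - ((7/34)x + 21/34)/(x² + 25). Integrate: linear → ln, quadratic → (1/2)ln + arctan: (7/34) ln|(x - 3)| - (7/68) ln(x² + 25) - (21/170) arctan(x/5) + C


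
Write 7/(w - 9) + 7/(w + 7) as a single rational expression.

Common denominator (w - 9)(w + 7). Numerator: 7(w + 7) + 7(w - 9) = (7w + 49) + (7w - 63) = 14w - 14
Result: (14w - 14)/[(w - 9)(w + 7)]


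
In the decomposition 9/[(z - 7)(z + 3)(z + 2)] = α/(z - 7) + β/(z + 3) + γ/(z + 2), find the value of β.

Cover-up at z = -3: β = 9/[(-3 - 7)(-3 + 2)] = 9/[(-10)(-1)] = 9/10


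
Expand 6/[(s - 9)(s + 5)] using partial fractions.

6/(s - 9)(s + 5) = α/(s - 9) + β/(s + 5). α = 6/(9 + 5) = 3/7, β = 6/(-5 - 9) = -3/7
Result: (3/7)/(s - 9) - (3/7)/(s + 5)


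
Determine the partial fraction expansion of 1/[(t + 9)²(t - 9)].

Cover-up at t=9: R = 1/(9 + 9)² = 1/324. Cover-up at t=-9: Q = 1/(-9 - 9) = -1/18. Comparing t² coeff: P = -R = -1/324
Result: (-1/324)/(t + 9) - (1/18)/(t + 9)² + (1/324)/(t - 9)


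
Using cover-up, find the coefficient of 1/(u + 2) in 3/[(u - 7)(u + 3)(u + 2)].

Cover (u + 2), set u=-2: 3/[(-2 - 7)(-2 + 3)] = -1/3


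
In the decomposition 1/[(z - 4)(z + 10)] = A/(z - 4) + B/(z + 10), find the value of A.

Cover-up at z = 4: A = 1/(4 + 10) = 1/14


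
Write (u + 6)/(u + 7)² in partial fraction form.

(u + 6) = A(u + 7) + B. At u = -7: B = 1·(-7) + 6 = -1. Coeff of u: A = 1
Result: 1/(u + 7) - 1/(u + 7)²


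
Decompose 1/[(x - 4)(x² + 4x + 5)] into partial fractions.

Cover-up at x = 4: α = 1/(4² + 4·4 + 5) = 1/37. Then β = -α = -1/37, γ = -α·(4 + 4) = -8/37
Result: (1/37)/(x - 4) - ((1/37)x + 8/37)/(x² + 4x + 5)


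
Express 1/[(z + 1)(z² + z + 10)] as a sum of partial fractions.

Cover-up at z = -1: A = 1/((-1)² + 1·(-1) + 10) = 1/10. Then B = -A = -1/10, C = -A·(1 - 1) = 0
Result: (1/10)/(z + 1) - ((1/10)z)/(z² + z + 10)


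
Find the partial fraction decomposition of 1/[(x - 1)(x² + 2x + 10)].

Cover-up at x = 1: P = 1/(1² + 2·1 + 10) = 1/13. Then Q = -P = -1/13, R = -P·(2 + 1) = -3/13
Result: (1/13)/(x - 1) - ((1/13)x + 3/13)/(x² + 2x + 10)


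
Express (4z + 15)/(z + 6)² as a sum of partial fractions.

(4z + 15) = A(z + 6) + B. At z = -6: B = 4·(-6) + 15 = -9. Coeff of z: A = 4
Result: 4/(z + 6) - 9/(z + 6)²


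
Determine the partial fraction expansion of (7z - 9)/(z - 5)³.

(7z - 9) = P(z - 5)² + Q(z - 5) + R. At z = 5: R = 7·5 - 9 = 26. Coefficients: P = 0, Q = 7
Result: 7/(z - 5)² + 26/(z - 5)³


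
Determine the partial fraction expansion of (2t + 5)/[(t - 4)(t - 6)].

At t=4: P = (2·4 + 5)/(4 - 6) = -13/2. At t=6: Q = (2·6 + 5)/(6 - 4) = 17/2
Result: (-13/2)/(t - 4) + (17/2)/(t - 6)


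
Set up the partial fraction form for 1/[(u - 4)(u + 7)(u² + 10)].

Two linear + quadratic: α/(u - 4) + β/(u + 7) + (γu + δ)/(u² + 10)


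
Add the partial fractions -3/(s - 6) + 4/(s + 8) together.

Common denominator (s - 6)(s + 8). Numerator: -3(s + 8) + 4(s - 6) = (-3s - 24) + (4s - 24) = s - 48
Result: (s - 48)/[(s - 6)(s + 8)]


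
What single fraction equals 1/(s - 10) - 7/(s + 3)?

Common denominator (s - 10)(s + 3). Numerator: 1(s + 3) - 7(s - 10) = (s + 3) - (7s - 70) = -6s + 73
Result: (-6s + 73)/[(s - 10)(s + 3)]


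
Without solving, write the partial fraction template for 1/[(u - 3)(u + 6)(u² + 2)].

Two linear + quadratic: α/(u - 3) + β/(u + 6) + (γu + δ)/(u² + 2)


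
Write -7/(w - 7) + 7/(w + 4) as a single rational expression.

Common denominator (w - 7)(w + 4). Numerator: -7(w + 4) + 7(w - 7) = (-7w - 28) + (7w - 49) = -77
Result: (-77)/[(w - 7)(w + 4)]


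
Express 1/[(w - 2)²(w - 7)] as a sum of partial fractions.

Cover-up at w=7: γ = 1/(7 - 2)² = 1/25. Cover-up at w=2: β = 1/(2 - 7) = -1/5. Comparing w² coeff: α = -γ = -1/25
Result: (-1/25)/(w - 2) - (1/5)/(w - 2)² + (1/25)/(w - 7)


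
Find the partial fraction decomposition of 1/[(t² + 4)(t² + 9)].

Coefficient matching gives P = R = 0, Q = 1/(9-4) = 1/5, S = -Q = -1/5
Result: (1/5)/(t² + 4) - (1/5)/(t² + 9)


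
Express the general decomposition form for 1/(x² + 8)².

Repeated quadratic factor: (αx + β)/(x² + 8) + (γx + δ)/(x² + 8)²


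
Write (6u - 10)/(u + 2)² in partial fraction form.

(6u - 10) = P(u + 2) + Q. At u = -2: Q = 6·(-2) - 10 = -22. Coeff of u: P = 6
Result: 6/(u + 2) - 22/(u + 2)²


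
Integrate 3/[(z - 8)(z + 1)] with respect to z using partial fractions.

Decompose: 3/[(z - 8)(z + 1)] = (1/3)/(z - 8) - (1/3)/(z + 1). Integrate each term: (1/3) ln|(z - 8)| - (1/3) ln|(z + 1)| + C


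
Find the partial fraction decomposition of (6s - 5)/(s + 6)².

(6s - 5) = A(s + 6) + B. At s = -6: B = 6·(-6) - 5 = -41. Coeff of s: A = 6
Result: 6/(s + 6) - 41/(s + 6)²


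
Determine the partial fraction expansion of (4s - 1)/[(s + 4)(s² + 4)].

At s=-4: P = (4·(-4) - 1)/((-4)² + 4) = -17/20. Q = -P = 17/20, R = 4 - (-4)·P = 3/5
Result: (-17/20)/(s + 4) + ((17/20)s + 3/5)/(s² + 4)


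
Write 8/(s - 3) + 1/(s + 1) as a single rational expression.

Common denominator (s - 3)(s + 1). Numerator: 8(s + 1) + 1(s - 3) = (8s + 8) + (s - 3) = 9s + 5
Result: (9s + 5)/[(s - 3)(s + 1)]


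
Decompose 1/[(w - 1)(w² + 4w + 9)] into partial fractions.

Cover-up at w = 1: A = 1/(1² + 4·1 + 9) = 1/14. Then B = -A = -1/14, C = -A·(4 + 1) = -5/14
Result: (1/14)/(w - 1) - ((1/14)w + 5/14)/(w² + 4w + 9)


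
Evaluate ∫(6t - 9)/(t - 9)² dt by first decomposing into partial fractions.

Decompose: A = 6, B = 6·9 - 9 = 45, so (6t - 9)/(t - 9)² = 6/(t - 9) + 45/(t - 9)². Integrate: ∫ A/(t - 9) dt = 6 ln|(t - 9)|; ∫ B/(t - 9)² dt = -45/(t - 9). Sum: 6 ln|(t - 9)| - 45/(t - 9) + C


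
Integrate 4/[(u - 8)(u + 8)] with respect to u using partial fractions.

Decompose: 4/[(u - 8)(u + 8)] = (1/4)/(u - 8) - (1/4)/(u + 8). Integrate each term: (1/4) ln|(u - 8)| - (1/4) ln|(u + 8)| + C


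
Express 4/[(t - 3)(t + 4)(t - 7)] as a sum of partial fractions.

Using cover-up method: α = -1/7, β = 4/77, γ = 1/11
Result: (-1/7)/(t - 3) + (4/77)/(t + 4) + (1/11)/(t - 7)


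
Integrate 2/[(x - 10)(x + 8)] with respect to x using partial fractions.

Decompose: 2/[(x - 10)(x + 8)] = (1/9)/(x - 10) - (1/9)/(x + 8). Integrate each term: (1/9) ln|(x - 10)| - (1/9) ln|(x + 8)| + C


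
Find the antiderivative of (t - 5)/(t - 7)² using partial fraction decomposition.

Decompose: P = 1, Q = 1·7 - 5 = 2, so (t - 5)/(t - 7)² = 1/(t - 7) + 2/(t - 7)². Integrate: ∫ P/(t - 7) dt = ln|(t - 7)|; ∫ Q/(t - 7)² dt = -2/(t - 7). Sum: ln|(t - 7)| - 2/(t - 7) + C


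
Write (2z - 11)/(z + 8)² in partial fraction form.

(2z - 11) = α(z + 8) + β. At z = -8: β = 2·(-8) - 11 = -27. Coeff of z: α = 2
Result: 2/(z + 8) - 27/(z + 8)²


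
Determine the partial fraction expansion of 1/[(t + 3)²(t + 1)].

Cover-up at t=-1: C = 1/(-1 + 3)² = 1/4. Cover-up at t=-3: B = 1/(-3 + 1) = -1/2. Comparing t² coeff: A = -C = -1/4
Result: (-1/4)/(t + 3) - (1/2)/(t + 3)² + (1/4)/(t + 1)


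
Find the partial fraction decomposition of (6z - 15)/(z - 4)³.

(6z - 15) = A(z - 4)² + B(z - 4) + C. At z = 4: C = 6·4 - 15 = 9. Coefficients: A = 0, B = 6
Result: 6/(z - 4)² + 9/(z - 4)³


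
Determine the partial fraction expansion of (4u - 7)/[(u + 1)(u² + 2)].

At u=-1: P = (4·(-1) - 7)/((-1)² + 2) = -11/3. Q = -P = 11/3, R = 4 - (-1)·P = 1/3
Result: (-11/3)/(u + 1) + ((11/3)u + 1/3)/(u² + 2)


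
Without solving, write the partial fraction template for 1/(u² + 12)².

Repeated quadratic factor: (αu + β)/(u² + 12) + (γu + δ)/(u² + 12)²


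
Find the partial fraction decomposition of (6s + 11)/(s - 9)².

(6s + 11) = α(s - 9) + β. At s = 9: β = 6·9 + 11 = 65. Coeff of s: α = 6
Result: 6/(s - 9) + 65/(s - 9)²


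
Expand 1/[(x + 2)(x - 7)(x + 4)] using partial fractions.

Using cover-up method: α = -1/18, β = 1/99, γ = 1/22
Result: (-1/18)/(x + 2) + (1/99)/(x - 7) + (1/22)/(x + 4)


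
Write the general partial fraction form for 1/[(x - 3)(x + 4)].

Distinct linear factors: A/(x - 3) + B/(x + 4)


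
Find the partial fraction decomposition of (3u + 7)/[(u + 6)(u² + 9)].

At u=-6: α = (3·(-6) + 7)/((-6)² + 9) = -11/45. β = -α = 11/45, γ = 3 - (-6)·α = 23/15
Result: (-11/45)/(u + 6) + ((11/45)u + 23/15)/(u² + 9)


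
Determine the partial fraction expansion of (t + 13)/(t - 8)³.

(t + 13) = A(t - 8)² + B(t - 8) + C. At t = 8: C = 1·8 + 13 = 21. Coefficients: A = 0, B = 1
Result: 1/(t - 8)² + 21/(t - 8)³


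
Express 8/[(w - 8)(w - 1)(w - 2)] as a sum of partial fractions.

Using cover-up method: P = 4/21, Q = 8/7, R = -4/3
Result: (4/21)/(w - 8) + (8/7)/(w - 1) - (4/3)/(w - 2)


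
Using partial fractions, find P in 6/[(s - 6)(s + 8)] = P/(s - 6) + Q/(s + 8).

Cover-up at s = 6: P = 6/(6 + 8) = 6/14 = 3/7


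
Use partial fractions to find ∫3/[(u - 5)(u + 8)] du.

Decompose: 3/[(u - 5)(u + 8)] = (3/13)/(u - 5) - (3/13)/(u + 8). Integrate each term: (3/13) ln|(u - 5)| - (3/13) ln|(u + 8)| + C


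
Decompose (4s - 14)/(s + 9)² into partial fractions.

(4s - 14) = P(s + 9) + Q. At s = -9: Q = 4·(-9) - 14 = -50. Coeff of s: P = 4
Result: 4/(s + 9) - 50/(s + 9)²


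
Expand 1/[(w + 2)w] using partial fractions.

1/(w + 2)w = A/(w + 2) + B/w. A = 1/(-2 - 0) = -1/2, B = 1/(0 + 2) = 1/2
Result: (-1/2)/(w + 2) + (1/2)/w


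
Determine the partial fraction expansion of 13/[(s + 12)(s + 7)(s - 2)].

Using cover-up method: P = 13/70, Q = -13/45, R = 13/126
Result: (13/70)/(s + 12) - (13/45)/(s + 7) + (13/126)/(s - 2)


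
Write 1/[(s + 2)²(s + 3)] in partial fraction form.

Cover-up at s=-3: R = 1/(-3 + 2)² = 1. Cover-up at s=-2: Q = 1/(-2 + 3) = 1. Comparing s² coeff: P = -R = -1
Result: -1/(s + 2) + 1/(s + 2)² + 1/(s + 3)


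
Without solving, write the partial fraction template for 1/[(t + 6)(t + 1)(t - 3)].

Three distinct linear factors: A/(t + 6) + B/(t + 1) + C/(t - 3)


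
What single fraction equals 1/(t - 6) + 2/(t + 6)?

Common denominator (t - 6)(t + 6). Numerator: 1(t + 6) + 2(t - 6) = (t + 6) + (2t - 12) = 3t - 6
Result: (3t - 6)/[(t - 6)(t + 6)]


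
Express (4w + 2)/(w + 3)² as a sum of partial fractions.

(4w + 2) = P(w + 3) + Q. At w = -3: Q = 4·(-3) + 2 = -10. Coeff of w: P = 4
Result: 4/(w + 3) - 10/(w + 3)²


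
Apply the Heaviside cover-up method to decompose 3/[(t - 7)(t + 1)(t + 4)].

Cover (t - 7), t=7: P = 3/[(7 + 1)(7 + 4)] = 3/88. Cover (t + 1), t=-1: Q = 3/[(-1 - 7)(-1 + 4)] = -1/8. Cover (t + 4), t=-4: R = 3/[(-4 - 7)(-4 + 1)] = 1/11.
Result: (3/88)/(t - 7) - (1/8)/(t + 1) + (1/11)/(t + 4)


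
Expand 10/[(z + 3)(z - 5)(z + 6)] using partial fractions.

Using cover-up method: A = -5/12, B = 5/44, C = 10/33
Result: (-5/12)/(z + 3) + (5/44)/(z - 5) + (10/33)/(z + 6)


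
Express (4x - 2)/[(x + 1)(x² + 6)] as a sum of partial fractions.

At x=-1: P = (4·(-1) - 2)/((-1)² + 6) = -6/7. Q = -P = 6/7, R = 4 - (-1)·P = 22/7
Result: (-6/7)/(x + 1) + ((6/7)x + 22/7)/(x² + 6)


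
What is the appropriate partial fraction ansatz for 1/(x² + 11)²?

Repeated quadratic factor: (Px + Q)/(x² + 11) + (Rx + S)/(x² + 11)²


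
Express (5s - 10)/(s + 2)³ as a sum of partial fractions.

(5s - 10) = α(s + 2)² + β(s + 2) + γ. At s = -2: γ = 5·(-2) - 10 = -20. Coefficients: α = 0, β = 5
Result: 5/(s + 2)² - 20/(s + 2)³


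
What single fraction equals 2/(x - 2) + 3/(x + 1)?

Common denominator (x - 2)(x + 1). Numerator: 2(x + 1) + 3(x - 2) = (2x + 2) + (3x - 6) = 5x - 4
Result: (5x - 4)/[(x - 2)(x + 1)]


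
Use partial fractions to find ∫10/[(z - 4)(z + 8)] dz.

Decompose: 10/[(z - 4)(z + 8)] = (5/6)/(z - 4) - (5/6)/(z + 8). Integrate each term: (5/6) ln|(z - 4)| - (5/6) ln|(z + 8)| + C


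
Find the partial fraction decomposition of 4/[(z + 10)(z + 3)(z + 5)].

Using cover-up method: α = 4/35, β = 2/7, γ = -2/5
Result: (4/35)/(z + 10) + (2/7)/(z + 3) - (2/5)/(z + 5)


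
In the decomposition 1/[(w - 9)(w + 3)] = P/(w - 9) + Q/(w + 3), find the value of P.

Cover-up at w = 9: P = 1/(9 + 3) = 1/12


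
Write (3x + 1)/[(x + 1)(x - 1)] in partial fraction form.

At x=-1: α = (3·(-1) + 1)/(-1 - 1) = 1. At x=1: β = (3·1 + 1)/(1 + 1) = 2
Result: 1/(x + 1) + 2/(x - 1)


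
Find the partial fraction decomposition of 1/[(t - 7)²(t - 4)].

Cover-up at t=4: R = 1/(4 - 7)² = 1/9. Cover-up at t=7: Q = 1/(7 - 4) = 1/3. Comparing t² coeff: P = -R = -1/9
Result: (-1/9)/(t - 7) + (1/3)/(t - 7)² + (1/9)/(t - 4)


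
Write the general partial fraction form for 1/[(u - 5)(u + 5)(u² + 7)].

Two linear + quadratic: A/(u - 5) + B/(u + 5) + (Cu + D)/(u² + 7)


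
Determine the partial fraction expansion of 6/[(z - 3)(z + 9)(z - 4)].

Using cover-up method: A = -1/2, B = 1/26, C = 6/13
Result: (-1/2)/(z - 3) + (1/26)/(z + 9) + (6/13)/(z - 4)


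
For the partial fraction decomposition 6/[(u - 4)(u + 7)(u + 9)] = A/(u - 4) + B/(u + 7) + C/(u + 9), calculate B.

Cover-up at u = -7: B = 6/[(-7 - 4)(-7 + 9)] = 6/[(-11)(2)] = -6/22 = -3/11


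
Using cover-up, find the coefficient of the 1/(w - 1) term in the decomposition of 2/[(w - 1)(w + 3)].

Cover (w - 1), set w=1: 2/((w + 3) at w=1) = 2/(4) = 1/2


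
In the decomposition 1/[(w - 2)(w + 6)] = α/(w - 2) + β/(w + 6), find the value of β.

Cover-up at w = -6: β = 1/(-6 - 2) = -1/8


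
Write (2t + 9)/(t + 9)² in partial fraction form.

(2t + 9) = P(t + 9) + Q. At t = -9: Q = 2·(-9) + 9 = -9. Coeff of t: P = 2
Result: 2/(t + 9) - 9/(t + 9)²


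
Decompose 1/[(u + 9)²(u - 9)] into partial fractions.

Cover-up at u=9: R = 1/(9 + 9)² = 1/324. Cover-up at u=-9: Q = 1/(-9 - 9) = -1/18. Comparing u² coeff: P = -R = -1/324
Result: (-1/324)/(u + 9) - (1/18)/(u + 9)² + (1/324)/(u - 9)


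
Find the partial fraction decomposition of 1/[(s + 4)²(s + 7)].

Cover-up at s=-7: C = 1/(-7 + 4)² = 1/9. Cover-up at s=-4: B = 1/(-4 + 7) = 1/3. Comparing s² coeff: A = -C = -1/9
Result: (-1/9)/(s + 4) + (1/3)/(s + 4)² + (1/9)/(s + 7)


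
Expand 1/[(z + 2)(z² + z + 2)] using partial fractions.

Cover-up at z = -2: A = 1/((-2)² + 1·(-2) + 2) = 1/4. Then B = -A = -1/4, C = -A·(1 - 2) = 1/4
Result: (1/4)/(z + 2) - ((1/4)z - 1/4)/(z² + z + 2)


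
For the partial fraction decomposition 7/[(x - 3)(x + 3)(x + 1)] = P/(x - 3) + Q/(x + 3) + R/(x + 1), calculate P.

Cover-up at x = 3: P = 7/[(3 + 3)(3 + 1)] = 7/[(6)(4)] = 7/24


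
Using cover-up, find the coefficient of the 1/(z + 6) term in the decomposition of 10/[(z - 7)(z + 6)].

Cover (z + 6), set z=-6: 10/((z - 7) at z=-6) = 10/(-13) = -10/13


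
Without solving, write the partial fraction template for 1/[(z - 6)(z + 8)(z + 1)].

Three distinct linear factors: P/(z - 6) + Q/(z + 8) + R/(z + 1)


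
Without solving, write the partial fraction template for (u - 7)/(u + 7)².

Repeated linear factor: A/(u + 7) + B/(u + 7)²


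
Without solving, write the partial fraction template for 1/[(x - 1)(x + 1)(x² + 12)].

Two linear + quadratic: P/(x - 1) + Q/(x + 1) + (Rx + S)/(x² + 12)


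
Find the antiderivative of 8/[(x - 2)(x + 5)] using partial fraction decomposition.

Decompose: 8/[(x - 2)(x + 5)] = (8/7)/(x - 2) - (8/7)/(x + 5). Integrate each term: (8/7) ln|(x - 2)| - (8/7) ln|(x + 5)| + C


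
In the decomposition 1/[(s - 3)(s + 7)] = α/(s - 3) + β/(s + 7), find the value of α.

Cover-up at s = 3: α = 1/(3 + 7) = 1/10


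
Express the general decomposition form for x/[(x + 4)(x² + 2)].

Linear + irreducible quadratic: α/(x + 4) + (βx + γ)/(x² + 2)


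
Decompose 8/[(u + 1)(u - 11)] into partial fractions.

8/(u + 1)(u - 11) = P/(u + 1) + Q/(u - 11). P = 8/(-1 - 11) = -2/3, Q = 8/(11 + 1) = 2/3
Result: (-2/3)/(u + 1) + (2/3)/(u - 11)


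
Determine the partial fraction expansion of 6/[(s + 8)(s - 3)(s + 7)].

Using cover-up method: A = 6/11, B = 3/55, C = -3/5
Result: (6/11)/(s + 8) + (3/55)/(s - 3) - (3/5)/(s + 7)


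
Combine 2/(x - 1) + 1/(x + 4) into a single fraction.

Common denominator (x - 1)(x + 4). Numerator: 2(x + 4) + 1(x - 1) = (2x + 8) + (x - 1) = 3x + 7
Result: (3x + 7)/[(x - 1)(x + 4)]


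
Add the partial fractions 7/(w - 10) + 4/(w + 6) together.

Common denominator (w - 10)(w + 6). Numerator: 7(w + 6) + 4(w - 10) = (7w + 42) + (4w - 40) = 11w + 2
Result: (11w + 2)/[(w - 10)(w + 6)]


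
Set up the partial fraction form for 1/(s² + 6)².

Repeated quadratic factor: (αs + β)/(s² + 6) + (γs + δ)/(s² + 6)²


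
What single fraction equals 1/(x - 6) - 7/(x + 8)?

Common denominator (x - 6)(x + 8). Numerator: 1(x + 8) - 7(x - 6) = (x + 8) - (7x - 42) = -6x + 50
Result: (-6x + 50)/[(x - 6)(x + 8)]


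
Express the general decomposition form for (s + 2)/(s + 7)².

Repeated linear factor: α/(s + 7) + β/(s + 7)²


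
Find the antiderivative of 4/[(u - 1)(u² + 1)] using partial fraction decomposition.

Cover-up at u=1: α = 4/(1²+1) = 2. Coeff matching: β = -2, γ = -2. Decomposition: 2/(u - 1) - (2u + 2)/(u² + 1). Integrate: linear → ln, quadratic → (1/2)ln + arctan: 2 ln|(u - 1)| - ln(u² + 1) - 2 arctan(u) + C


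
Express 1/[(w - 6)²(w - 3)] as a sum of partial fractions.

Cover-up at w=3: R = 1/(3 - 6)² = 1/9. Cover-up at w=6: Q = 1/(6 - 3) = 1/3. Comparing w² coeff: P = -R = -1/9
Result: (-1/9)/(w - 6) + (1/3)/(w - 6)² + (1/9)/(w - 3)


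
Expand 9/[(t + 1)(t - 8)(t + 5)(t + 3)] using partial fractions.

Using Heaviside cover-up: (-1/8)/(t + 1) + (1/143)/(t - 8) - (9/104)/(t + 5) + (9/44)/(t + 3)


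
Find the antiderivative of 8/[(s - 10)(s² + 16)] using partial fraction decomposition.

Cover-up at s=10: A = 8/(10²+16) = 2/29. Coeff matching: B = -2/29, C = -20/29. Decomposition: (2/29)/(s - 10) - ((2/29)s + 20/29)/(s² + 16). Integrate: linear → ln, quadratic → (1/2)ln + arctan: (2/29) ln|(s - 10)| - (1/29) ln(s² + 16) - (5/29) arctan(s/4) + C


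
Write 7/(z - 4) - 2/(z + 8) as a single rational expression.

Common denominator (z - 4)(z + 8). Numerator: 7(z + 8) - 2(z - 4) = (7z + 56) - (2z - 8) = 5z + 64
Result: (5z + 64)/[(z - 4)(z + 8)]


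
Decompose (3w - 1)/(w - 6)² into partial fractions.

(3w - 1) = α(w - 6) + β. At w = 6: β = 3·6 - 1 = 17. Coeff of w: α = 3
Result: 3/(w - 6) + 17/(w - 6)²


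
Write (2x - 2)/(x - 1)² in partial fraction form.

(2x - 2) = α(x - 1) + β. At x = 1: β = 2·1 - 2 = 0. Coeff of x: α = 2
Result: 2/(x - 1)


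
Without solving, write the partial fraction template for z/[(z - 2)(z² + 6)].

Linear + irreducible quadratic: A/(z - 2) + (Bz + C)/(z² + 6)


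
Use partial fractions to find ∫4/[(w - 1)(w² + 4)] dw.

Cover-up at w=1: A = 4/(1²+4) = 4/5. Coeff matching: B = -4/5, C = -4/5. Decomposition: (4/5)/(w - 1) - ((4/5)w + 4/5)/(w² + 4). Integrate: linear → ln, quadratic → (1/2)ln + arctan: (4/5) ln|(w - 1)| - (2/5) ln(w² + 4) - (2/5) arctan(w/2) + C


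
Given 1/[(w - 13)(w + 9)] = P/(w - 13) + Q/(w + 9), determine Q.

Cover-up at w = -9: Q = 1/(-9 - 13) = -1/22


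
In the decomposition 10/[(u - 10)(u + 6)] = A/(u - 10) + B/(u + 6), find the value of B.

Cover-up at u = -6: B = 10/(-6 - 10) = -10/16 = -5/8


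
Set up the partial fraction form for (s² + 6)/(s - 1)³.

Repeated linear factor (power 3): α/(s - 1) + β/(s - 1)² + γ/(s - 1)³


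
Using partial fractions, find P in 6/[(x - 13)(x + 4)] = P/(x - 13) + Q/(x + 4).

Cover-up at x = 13: P = 6/(13 + 4) = 6/17


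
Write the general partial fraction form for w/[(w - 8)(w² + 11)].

Linear + irreducible quadratic: α/(w - 8) + (βw + γ)/(w² + 11)


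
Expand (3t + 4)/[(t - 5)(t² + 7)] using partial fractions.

At t=5: P = (3·5 + 4)/(5² + 7) = 19/32. Q = -P = -19/32, R = 3 - 5·P = 1/32
Result: (19/32)/(t - 5) - ((19/32)t - 1/32)/(t² + 7)


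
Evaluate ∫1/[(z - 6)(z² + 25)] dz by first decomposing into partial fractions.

Cover-up at z=6: α = 1/(6²+25) = 1/61. Coeff matching: β = -1/61, γ = -6/61. Decomposition: (1/61)/(z - 6) - ((1/61)z + 6/61)/(z² + 25). Integrate: linear → ln, quadratic → (1/2)ln + arctan: (1/61) ln|(z - 6)| - (1/122) ln(z² + 25) - (6/305) arctan(z/5) + C


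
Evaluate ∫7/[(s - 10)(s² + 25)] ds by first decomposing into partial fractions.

Cover-up at s=10: P = 7/(10²+25) = 7/125. Coeff matching: Q = -7/125, R = -14/25. Decomposition: (7/125)/(s - 10) - ((7/125)s + 14/25)/(s² + 25). Integrate: linear → ln, quadratic → (1/2)ln + arctan: (7/125) ln|(s - 10)| - (7/250) ln(s² + 25) - (14/125) arctan(s/5) + C


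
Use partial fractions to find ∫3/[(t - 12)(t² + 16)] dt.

Cover-up at t=12: P = 3/(12²+16) = 3/160. Coeff matching: Q = -3/160, R = -9/40. Decomposition: (3/160)/(t - 12) - ((3/160)t + 9/40)/(t² + 16). Integrate: linear → ln, quadratic → (1/2)ln + arctan: (3/160) ln|(t - 12)| - (3/320) ln(t² + 16) - (9/160) arctan(t/4) + C


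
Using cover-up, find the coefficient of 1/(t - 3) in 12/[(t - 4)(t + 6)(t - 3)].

Cover (t - 3), set t=3: 12/[(3 - 4)(3 + 6)] = -4/3


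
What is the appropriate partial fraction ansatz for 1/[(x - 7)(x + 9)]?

Distinct linear factors: A/(x - 7) + B/(x + 9)


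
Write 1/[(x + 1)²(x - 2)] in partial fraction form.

Cover-up at x=2: C = 1/(2 + 1)² = 1/9. Cover-up at x=-1: B = 1/(-1 - 2) = -1/3. Comparing x² coeff: A = -C = -1/9
Result: (-1/9)/(x + 1) - (1/3)/(x + 1)² + (1/9)/(x - 2)


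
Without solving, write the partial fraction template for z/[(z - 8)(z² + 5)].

Linear + irreducible quadratic: P/(z - 8) + (Qz + R)/(z² + 5)


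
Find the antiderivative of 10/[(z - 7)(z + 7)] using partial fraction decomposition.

Decompose: 10/[(z - 7)(z + 7)] = (5/7)/(z - 7) - (5/7)/(z + 7). Integrate each term: (5/7) ln|(z - 7)| - (5/7) ln|(z + 7)| + C


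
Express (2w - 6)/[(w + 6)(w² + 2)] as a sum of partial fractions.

At w=-6: P = (2·(-6) - 6)/((-6)² + 2) = -9/19. Q = -P = 9/19, R = 2 - (-6)·P = -16/19
Result: (-9/19)/(w + 6) + ((9/19)w - 16/19)/(w² + 2)


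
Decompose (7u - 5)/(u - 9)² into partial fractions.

(7u - 5) = A(u - 9) + B. At u = 9: B = 7·9 - 5 = 58. Coeff of u: A = 7
Result: 7/(u - 9) + 58/(u - 9)²


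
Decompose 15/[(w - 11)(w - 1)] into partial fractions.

15/(w - 11)(w - 1) = α/(w - 11) + β/(w - 1). α = 15/(11 - 1) = 3/2, β = 15/(1 - 11) = -3/2
Result: (3/2)/(w - 11) - (3/2)/(w - 1)


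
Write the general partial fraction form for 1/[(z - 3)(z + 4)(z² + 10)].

Two linear + quadratic: α/(z - 3) + β/(z + 4) + (γz + δ)/(z² + 10)


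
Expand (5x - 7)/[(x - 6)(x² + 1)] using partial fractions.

At x=6: α = (5·6 - 7)/(6² + 1) = 23/37. β = -α = -23/37, γ = 5 - 6·α = 47/37
Result: (23/37)/(x - 6) - ((23/37)x - 47/37)/(x² + 1)


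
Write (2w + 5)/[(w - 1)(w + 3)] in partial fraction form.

At w=1: α = (2·1 + 5)/(1 + 3) = 7/4. At w=-3: β = (2·(-3) + 5)/(-3 - 1) = 1/4
Result: (7/4)/(w - 1) + (1/4)/(w + 3)


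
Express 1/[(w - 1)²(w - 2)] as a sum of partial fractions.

Cover-up at w=2: R = 1/(2 - 1)² = 1. Cover-up at w=1: Q = 1/(1 - 2) = -1. Comparing w² coeff: P = -R = -1
Result: -1/(w - 1) - 1/(w - 1)² + 1/(w - 2)


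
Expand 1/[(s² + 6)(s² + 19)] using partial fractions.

Coefficient matching gives P = R = 0, Q = 1/(19-6) = 1/13, S = -Q = -1/13
Result: (1/13)/(s² + 6) - (1/13)/(s² + 19)


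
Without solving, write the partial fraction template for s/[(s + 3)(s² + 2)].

Linear + irreducible quadratic: α/(s + 3) + (βs + γ)/(s² + 2)


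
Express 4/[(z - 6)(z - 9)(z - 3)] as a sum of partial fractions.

Using cover-up method: α = -4/9, β = 2/9, γ = 2/9
Result: (-4/9)/(z - 6) + (2/9)/(z - 9) + (2/9)/(z - 3)


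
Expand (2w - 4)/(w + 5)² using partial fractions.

(2w - 4) = P(w + 5) + Q. At w = -5: Q = 2·(-5) - 4 = -14. Coeff of w: P = 2
Result: 2/(w + 5) - 14/(w + 5)²


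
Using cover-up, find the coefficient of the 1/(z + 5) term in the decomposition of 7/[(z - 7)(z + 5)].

Cover (z + 5), set z=-5: 7/((z - 7) at z=-5) = 7/(-12) = -7/12


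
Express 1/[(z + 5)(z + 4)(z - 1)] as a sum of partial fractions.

Using cover-up method: A = 1/6, B = -1/5, C = 1/30
Result: (1/6)/(z + 5) - (1/5)/(z + 4) + (1/30)/(z - 1)


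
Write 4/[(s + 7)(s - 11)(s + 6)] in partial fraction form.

Using cover-up method: P = 2/9, Q = 2/153, R = -4/17
Result: (2/9)/(s + 7) + (2/153)/(s - 11) - (4/17)/(s + 6)


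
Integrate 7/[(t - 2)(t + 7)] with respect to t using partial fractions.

Decompose: 7/[(t - 2)(t + 7)] = (7/9)/(t - 2) - (7/9)/(t + 7). Integrate each term: (7/9) ln|(t - 2)| - (7/9) ln|(t + 7)| + C


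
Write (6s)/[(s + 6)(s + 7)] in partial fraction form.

At s=-6: α = (6·(-6) + 0)/(-6 + 7) = -36. At s=-7: β = (6·(-7) + 0)/(-7 + 6) = 42
Result: -36/(s + 6) + 42/(s + 7)


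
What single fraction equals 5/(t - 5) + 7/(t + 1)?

Common denominator (t - 5)(t + 1). Numerator: 5(t + 1) + 7(t - 5) = (5t + 5) + (7t - 35) = 12t - 30
Result: (12t - 30)/[(t - 5)(t + 1)]


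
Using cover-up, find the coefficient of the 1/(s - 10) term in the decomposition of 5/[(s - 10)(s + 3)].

Cover (s - 10), set s=10: 5/((s + 3) at s=10) = 5/(13) = 5/13


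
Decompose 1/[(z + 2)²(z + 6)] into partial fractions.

Cover-up at z=-6: R = 1/(-6 + 2)² = 1/16. Cover-up at z=-2: Q = 1/(-2 + 6) = 1/4. Comparing z² coeff: P = -R = -1/16
Result: (-1/16)/(z + 2) + (1/4)/(z + 2)² + (1/16)/(z + 6)


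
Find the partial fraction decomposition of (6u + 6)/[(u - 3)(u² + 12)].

At u=3: P = (6·3 + 6)/(3² + 12) = 8/7. Q = -P = -8/7, R = 6 - 3·P = 18/7
Result: (8/7)/(u - 3) - ((8/7)u - 18/7)/(u² + 12)


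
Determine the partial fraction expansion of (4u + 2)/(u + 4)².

(4u + 2) = A(u + 4) + B. At u = -4: B = 4·(-4) + 2 = -14. Coeff of u: A = 4
Result: 4/(u + 4) - 14/(u + 4)²


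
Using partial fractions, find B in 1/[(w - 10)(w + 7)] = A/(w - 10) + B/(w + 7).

Cover-up at w = -7: B = 1/(-7 - 10) = -1/17


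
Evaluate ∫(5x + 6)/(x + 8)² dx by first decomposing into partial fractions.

Decompose: α = 5, β = 5·(-8) + 6 = -34, so (5x + 6)/(x + 8)² = 5/(x + 8) - 34/(x + 8)². Integrate: ∫ α/(x + 8) dx = 5 ln|(x + 8)|; ∫ β/(x + 8)² dx = 34/(x + 8). Sum: 5 ln|(x + 8)| + 34/(x + 8) + C


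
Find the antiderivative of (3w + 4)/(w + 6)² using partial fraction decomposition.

Decompose: P = 3, Q = 3·(-6) + 4 = -14, so (3w + 4)/(w + 6)² = 3/(w + 6) - 14/(w + 6)². Integrate: ∫ P/(w + 6) dw = 3 ln|(w + 6)|; ∫ Q/(w + 6)² dw = 14/(w + 6). Sum: 3 ln|(w + 6)| + 14/(w + 6) + C


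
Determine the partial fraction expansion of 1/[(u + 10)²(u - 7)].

Cover-up at u=7: γ = 1/(7 + 10)² = 1/289. Cover-up at u=-10: β = 1/(-10 - 7) = -1/17. Comparing u² coeff: α = -γ = -1/289
Result: (-1/289)/(u + 10) - (1/17)/(u + 10)² + (1/289)/(u - 7)


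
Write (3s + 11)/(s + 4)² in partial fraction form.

(3s + 11) = A(s + 4) + B. At s = -4: B = 3·(-4) + 11 = -1. Coeff of s: A = 3
Result: 3/(s + 4) - 1/(s + 4)²


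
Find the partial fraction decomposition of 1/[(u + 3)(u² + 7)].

Cover-up at u = -3: A = 1/((-3)² + 7) = 1/16. Then B = -A = -1/16, C = -A·(0 - 3) = 3/16
Result: (1/16)/(u + 3) - ((1/16)u - 3/16)/(u² + 7)


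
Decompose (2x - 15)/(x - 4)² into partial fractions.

(2x - 15) = P(x - 4) + Q. At x = 4: Q = 2·4 - 15 = -7. Coeff of x: P = 2
Result: 2/(x - 4) - 7/(x - 4)²


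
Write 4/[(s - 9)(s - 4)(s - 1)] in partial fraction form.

Using cover-up method: α = 1/10, β = -4/15, γ = 1/6
Result: (1/10)/(s - 9) - (4/15)/(s - 4) + (1/6)/(s - 1)


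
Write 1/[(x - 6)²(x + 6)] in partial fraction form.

Cover-up at x=-6: R = 1/(-6 - 6)² = 1/144. Cover-up at x=6: Q = 1/(6 + 6) = 1/12. Comparing x² coeff: P = -R = -1/144
Result: (-1/144)/(x - 6) + (1/12)/(x - 6)² + (1/144)/(x + 6)


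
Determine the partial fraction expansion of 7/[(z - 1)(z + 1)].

7/(z - 1)(z + 1) = A/(z - 1) + B/(z + 1). A = 7/(1 + 1) = 7/2, B = 7/(-1 - 1) = -7/2
Result: (7/2)/(z - 1) - (7/2)/(z + 1)


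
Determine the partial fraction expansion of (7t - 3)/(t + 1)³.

(7t - 3) = α(t + 1)² + β(t + 1) + γ. At t = -1: γ = 7·(-1) - 3 = -10. Coefficients: α = 0, β = 7
Result: 7/(t + 1)² - 10/(t + 1)³


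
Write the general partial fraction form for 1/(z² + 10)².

Repeated quadratic factor: (αz + β)/(z² + 10) + (γz + δ)/(z² + 10)²


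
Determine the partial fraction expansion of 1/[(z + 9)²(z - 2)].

Cover-up at z=2: C = 1/(2 + 9)² = 1/121. Cover-up at z=-9: B = 1/(-9 - 2) = -1/11. Comparing z² coeff: A = -C = -1/121
Result: (-1/121)/(z + 9) - (1/11)/(z + 9)² + (1/121)/(z - 2)


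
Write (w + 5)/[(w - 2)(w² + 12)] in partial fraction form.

At w=2: α = (1·2 + 5)/(2² + 12) = 7/16. β = -α = -7/16, γ = 1 - 2·α = 1/8
Result: (7/16)/(w - 2) - ((7/16)w - 1/8)/(w² + 12)


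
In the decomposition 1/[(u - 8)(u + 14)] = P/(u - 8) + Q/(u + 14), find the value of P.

Cover-up at u = 8: P = 1/(8 + 14) = 1/22


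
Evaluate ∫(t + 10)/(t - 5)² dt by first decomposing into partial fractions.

Decompose: α = 1, β = 1·5 + 10 = 15, so (t + 10)/(t - 5)² = 1/(t - 5) + 15/(t - 5)². Integrate: ∫ α/(t - 5) dt = ln|(t - 5)|; ∫ β/(t - 5)² dt = -15/(t - 5). Sum: ln|(t - 5)| - 15/(t - 5) + C


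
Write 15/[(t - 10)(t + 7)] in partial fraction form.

15/(t - 10)(t + 7) = P/(t - 10) + Q/(t + 7). P = 15/(10 + 7) = 15/17, Q = 15/(-7 - 10) = -15/17
Result: (15/17)/(t - 10) - (15/17)/(t + 7)


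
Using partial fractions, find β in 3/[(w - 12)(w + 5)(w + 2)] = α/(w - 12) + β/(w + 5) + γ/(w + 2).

Cover-up at w = -5: β = 3/[(-5 - 12)(-5 + 2)] = 3/[(-17)(-3)] = 3/51 = 1/17


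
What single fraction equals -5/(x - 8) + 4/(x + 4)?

Common denominator (x - 8)(x + 4). Numerator: -5(x + 4) + 4(x - 8) = (-5x - 20) + (4x - 32) = -x - 52
Result: (-x - 52)/[(x - 8)(x + 4)]


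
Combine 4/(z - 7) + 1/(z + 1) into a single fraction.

Common denominator (z - 7)(z + 1). Numerator: 4(z + 1) + 1(z - 7) = (4z + 4) + (z - 7) = 5z - 3
Result: (5z - 3)/[(z - 7)(z + 1)]


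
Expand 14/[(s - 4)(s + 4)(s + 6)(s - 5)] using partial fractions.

Using Heaviside cover-up: (-7/40)/(s - 4) + (7/72)/(s + 4) - (7/110)/(s + 6) + (14/99)/(s - 5)


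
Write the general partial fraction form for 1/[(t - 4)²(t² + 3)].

Repeated linear + quadratic: A/(t - 4) + B/(t - 4)² + (Ct + D)/(t² + 3)


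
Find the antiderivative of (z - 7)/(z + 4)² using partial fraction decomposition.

Decompose: A = 1, B = 1·(-4) - 7 = -11, so (z - 7)/(z + 4)² = 1/(z + 4) - 11/(z + 4)². Integrate: ∫ A/(z + 4) dz = ln|(z + 4)|; ∫ B/(z + 4)² dz = 11/(z + 4). Sum: ln|(z + 4)| + 11/(z + 4) + C


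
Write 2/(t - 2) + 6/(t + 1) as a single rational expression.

Common denominator (t - 2)(t + 1). Numerator: 2(t + 1) + 6(t - 2) = (2t + 2) + (6t - 12) = 8t - 10
Result: (8t - 10)/[(t - 2)(t + 1)]


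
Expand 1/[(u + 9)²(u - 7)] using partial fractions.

Cover-up at u=7: C = 1/(7 + 9)² = 1/256. Cover-up at u=-9: B = 1/(-9 - 7) = -1/16. Comparing u² coeff: A = -C = -1/256
Result: (-1/256)/(u + 9) - (1/16)/(u + 9)² + (1/256)/(u - 7)


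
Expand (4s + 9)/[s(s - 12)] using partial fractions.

At s=0: A = (4·0 + 9)/(0 - 12) = -3/4. At s=12: B = (4·12 + 9)/(12 - 0) = 19/4
Result: (-3/4)/s + (19/4)/(s - 12)


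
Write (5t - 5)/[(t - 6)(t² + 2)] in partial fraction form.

At t=6: P = (5·6 - 5)/(6² + 2) = 25/38. Q = -P = -25/38, R = 5 - 6·P = 20/19
Result: (25/38)/(t - 6) - ((25/38)t - 20/19)/(t² + 2)


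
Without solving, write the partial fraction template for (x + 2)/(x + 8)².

Repeated linear factor: α/(x + 8) + β/(x + 8)²


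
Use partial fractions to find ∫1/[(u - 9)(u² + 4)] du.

Cover-up at u=9: α = 1/(9²+4) = 1/85. Coeff matching: β = -1/85, γ = -9/85. Decomposition: (1/85)/(u - 9) - ((1/85)u + 9/85)/(u² + 4). Integrate: linear → ln, quadratic → (1/2)ln + arctan: (1/85) ln|(u - 9)| - (1/170) ln(u² + 4) - (9/170) arctan(u/2) + C


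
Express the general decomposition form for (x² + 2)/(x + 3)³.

Repeated linear factor (power 3): α/(x + 3) + β/(x + 3)² + γ/(x + 3)³


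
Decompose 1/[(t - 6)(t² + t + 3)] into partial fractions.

Cover-up at t = 6: P = 1/(6² + 1·6 + 3) = 1/45. Then Q = -P = -1/45, R = -P·(1 + 6) = -7/45
Result: (1/45)/(t - 6) - ((1/45)t + 7/45)/(t² + t + 3)


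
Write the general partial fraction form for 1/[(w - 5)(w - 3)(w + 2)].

Three distinct linear factors: α/(w - 5) + β/(w - 3) + γ/(w + 2)


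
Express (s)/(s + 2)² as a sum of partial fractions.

(s) = α(s + 2) + β. At s = -2: β = 1·(-2) + 0 = -2. Coeff of s: α = 1
Result: 1/(s + 2) - 2/(s + 2)²


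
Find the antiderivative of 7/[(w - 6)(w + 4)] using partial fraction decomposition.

Decompose: 7/[(w - 6)(w + 4)] = (7/10)/(w - 6) - (7/10)/(w + 4). Integrate each term: (7/10) ln|(w - 6)| - (7/10) ln|(w + 4)| + C


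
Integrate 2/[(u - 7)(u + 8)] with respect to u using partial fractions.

Decompose: 2/[(u - 7)(u + 8)] = (2/15)/(u - 7) - (2/15)/(u + 8). Integrate each term: (2/15) ln|(u - 7)| - (2/15) ln|(u + 8)| + C


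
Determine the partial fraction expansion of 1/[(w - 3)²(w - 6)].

Cover-up at w=6: R = 1/(6 - 3)² = 1/9. Cover-up at w=3: Q = 1/(3 - 6) = -1/3. Comparing w² coeff: P = -R = -1/9
Result: (-1/9)/(w - 3) - (1/3)/(w - 3)² + (1/9)/(w - 6)


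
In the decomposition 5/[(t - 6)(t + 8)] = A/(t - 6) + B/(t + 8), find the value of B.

Cover-up at t = -8: B = 5/(-8 - 6) = -5/14


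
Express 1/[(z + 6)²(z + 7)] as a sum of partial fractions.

Cover-up at z=-7: C = 1/(-7 + 6)² = 1. Cover-up at z=-6: B = 1/(-6 + 7) = 1. Comparing z² coeff: A = -C = -1
Result: -1/(z + 6) + 1/(z + 6)² + 1/(z + 7)


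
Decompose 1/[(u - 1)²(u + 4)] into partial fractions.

Cover-up at u=-4: R = 1/(-4 - 1)² = 1/25. Cover-up at u=1: Q = 1/(1 + 4) = 1/5. Comparing u² coeff: P = -R = -1/25
Result: (-1/25)/(u - 1) + (1/5)/(u - 1)² + (1/25)/(u + 4)


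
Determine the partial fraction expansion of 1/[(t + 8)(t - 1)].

1/(t + 8)(t - 1) = A/(t + 8) + B/(t - 1). A = 1/(-8 - 1) = -1/9, B = 1/(1 + 8) = 1/9
Result: (-1/9)/(t + 8) + (1/9)/(t - 1)


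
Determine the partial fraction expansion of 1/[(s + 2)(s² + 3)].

Cover-up at s = -2: P = 1/((-2)² + 3) = 1/7. Then Q = -P = -1/7, R = -P·(0 - 2) = 2/7
Result: (1/7)/(s + 2) - ((1/7)s - 2/7)/(s² + 3)


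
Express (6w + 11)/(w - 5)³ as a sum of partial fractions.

(6w + 11) = A(w - 5)² + B(w - 5) + C. At w = 5: C = 6·5 + 11 = 41. Coefficients: A = 0, B = 6
Result: 6/(w - 5)² + 41/(w - 5)³


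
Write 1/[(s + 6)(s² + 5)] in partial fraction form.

Cover-up at s = -6: A = 1/((-6)² + 5) = 1/41. Then B = -A = -1/41, C = -A·(0 - 6) = 6/41
Result: (1/41)/(s + 6) - ((1/41)s - 6/41)/(s² + 5)


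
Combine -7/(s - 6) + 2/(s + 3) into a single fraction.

Common denominator (s - 6)(s + 3). Numerator: -7(s + 3) + 2(s - 6) = (-7s - 21) + (2s - 12) = -5s - 33
Result: (-5s - 33)/[(s - 6)(s + 3)]


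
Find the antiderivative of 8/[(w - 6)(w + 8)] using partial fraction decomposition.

Decompose: 8/[(w - 6)(w + 8)] = (4/7)/(w - 6) - (4/7)/(w + 8). Integrate each term: (4/7) ln|(w - 6)| - (4/7) ln|(w + 8)| + C


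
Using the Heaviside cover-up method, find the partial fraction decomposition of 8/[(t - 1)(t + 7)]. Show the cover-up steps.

Cover (t - 1): set t=1, get A = 8/(1 + 7) = 1. Cover (t + 7): set t=-7, get B = 8/(-7 - 1) = -1.
Result: 1/(t - 1) - 1/(t + 7)


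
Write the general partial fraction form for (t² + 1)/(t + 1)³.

Repeated linear factor (power 3): P/(t + 1) + Q/(t + 1)² + R/(t + 1)³


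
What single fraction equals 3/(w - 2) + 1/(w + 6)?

Common denominator (w - 2)(w + 6). Numerator: 3(w + 6) + 1(w - 2) = (3w + 18) + (w - 2) = 4w + 16
Result: (4w + 16)/[(w - 2)(w + 6)]


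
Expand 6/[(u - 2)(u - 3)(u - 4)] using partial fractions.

Using cover-up method: A = 3, B = -6, C = 3
Result: 3/(u - 2) - 6/(u - 3) + 3/(u - 4)


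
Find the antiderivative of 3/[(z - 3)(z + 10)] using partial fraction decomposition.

Decompose: 3/[(z - 3)(z + 10)] = (3/13)/(z - 3) - (3/13)/(z + 10). Integrate each term: (3/13) ln|(z - 3)| - (3/13) ln|(z + 10)| + C


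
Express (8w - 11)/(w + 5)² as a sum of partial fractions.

(8w - 11) = A(w + 5) + B. At w = -5: B = 8·(-5) - 11 = -51. Coeff of w: A = 8
Result: 8/(w + 5) - 51/(w + 5)²
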